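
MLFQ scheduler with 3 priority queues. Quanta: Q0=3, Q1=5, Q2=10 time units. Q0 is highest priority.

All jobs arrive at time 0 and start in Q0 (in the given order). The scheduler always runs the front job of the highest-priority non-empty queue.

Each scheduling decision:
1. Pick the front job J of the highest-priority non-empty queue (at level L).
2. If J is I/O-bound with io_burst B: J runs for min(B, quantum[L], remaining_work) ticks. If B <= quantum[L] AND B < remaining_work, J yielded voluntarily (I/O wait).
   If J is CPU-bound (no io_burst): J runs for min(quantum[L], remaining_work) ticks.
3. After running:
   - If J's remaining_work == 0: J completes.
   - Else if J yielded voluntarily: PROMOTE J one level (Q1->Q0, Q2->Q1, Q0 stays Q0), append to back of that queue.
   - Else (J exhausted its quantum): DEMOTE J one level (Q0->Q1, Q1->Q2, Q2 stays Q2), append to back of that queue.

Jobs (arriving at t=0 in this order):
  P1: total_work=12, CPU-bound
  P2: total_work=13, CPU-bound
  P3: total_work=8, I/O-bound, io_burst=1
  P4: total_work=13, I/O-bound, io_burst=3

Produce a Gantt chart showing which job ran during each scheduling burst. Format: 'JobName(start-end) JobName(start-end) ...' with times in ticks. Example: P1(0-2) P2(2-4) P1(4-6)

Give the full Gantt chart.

Answer: P1(0-3) P2(3-6) P3(6-7) P4(7-10) P3(10-11) P4(11-14) P3(14-15) P4(15-18) P3(18-19) P4(19-22) P3(22-23) P4(23-24) P3(24-25) P3(25-26) P3(26-27) P1(27-32) P2(32-37) P1(37-41) P2(41-46)

Derivation:
t=0-3: P1@Q0 runs 3, rem=9, quantum used, demote→Q1. Q0=[P2,P3,P4] Q1=[P1] Q2=[]
t=3-6: P2@Q0 runs 3, rem=10, quantum used, demote→Q1. Q0=[P3,P4] Q1=[P1,P2] Q2=[]
t=6-7: P3@Q0 runs 1, rem=7, I/O yield, promote→Q0. Q0=[P4,P3] Q1=[P1,P2] Q2=[]
t=7-10: P4@Q0 runs 3, rem=10, I/O yield, promote→Q0. Q0=[P3,P4] Q1=[P1,P2] Q2=[]
t=10-11: P3@Q0 runs 1, rem=6, I/O yield, promote→Q0. Q0=[P4,P3] Q1=[P1,P2] Q2=[]
t=11-14: P4@Q0 runs 3, rem=7, I/O yield, promote→Q0. Q0=[P3,P4] Q1=[P1,P2] Q2=[]
t=14-15: P3@Q0 runs 1, rem=5, I/O yield, promote→Q0. Q0=[P4,P3] Q1=[P1,P2] Q2=[]
t=15-18: P4@Q0 runs 3, rem=4, I/O yield, promote→Q0. Q0=[P3,P4] Q1=[P1,P2] Q2=[]
t=18-19: P3@Q0 runs 1, rem=4, I/O yield, promote→Q0. Q0=[P4,P3] Q1=[P1,P2] Q2=[]
t=19-22: P4@Q0 runs 3, rem=1, I/O yield, promote→Q0. Q0=[P3,P4] Q1=[P1,P2] Q2=[]
t=22-23: P3@Q0 runs 1, rem=3, I/O yield, promote→Q0. Q0=[P4,P3] Q1=[P1,P2] Q2=[]
t=23-24: P4@Q0 runs 1, rem=0, completes. Q0=[P3] Q1=[P1,P2] Q2=[]
t=24-25: P3@Q0 runs 1, rem=2, I/O yield, promote→Q0. Q0=[P3] Q1=[P1,P2] Q2=[]
t=25-26: P3@Q0 runs 1, rem=1, I/O yield, promote→Q0. Q0=[P3] Q1=[P1,P2] Q2=[]
t=26-27: P3@Q0 runs 1, rem=0, completes. Q0=[] Q1=[P1,P2] Q2=[]
t=27-32: P1@Q1 runs 5, rem=4, quantum used, demote→Q2. Q0=[] Q1=[P2] Q2=[P1]
t=32-37: P2@Q1 runs 5, rem=5, quantum used, demote→Q2. Q0=[] Q1=[] Q2=[P1,P2]
t=37-41: P1@Q2 runs 4, rem=0, completes. Q0=[] Q1=[] Q2=[P2]
t=41-46: P2@Q2 runs 5, rem=0, completes. Q0=[] Q1=[] Q2=[]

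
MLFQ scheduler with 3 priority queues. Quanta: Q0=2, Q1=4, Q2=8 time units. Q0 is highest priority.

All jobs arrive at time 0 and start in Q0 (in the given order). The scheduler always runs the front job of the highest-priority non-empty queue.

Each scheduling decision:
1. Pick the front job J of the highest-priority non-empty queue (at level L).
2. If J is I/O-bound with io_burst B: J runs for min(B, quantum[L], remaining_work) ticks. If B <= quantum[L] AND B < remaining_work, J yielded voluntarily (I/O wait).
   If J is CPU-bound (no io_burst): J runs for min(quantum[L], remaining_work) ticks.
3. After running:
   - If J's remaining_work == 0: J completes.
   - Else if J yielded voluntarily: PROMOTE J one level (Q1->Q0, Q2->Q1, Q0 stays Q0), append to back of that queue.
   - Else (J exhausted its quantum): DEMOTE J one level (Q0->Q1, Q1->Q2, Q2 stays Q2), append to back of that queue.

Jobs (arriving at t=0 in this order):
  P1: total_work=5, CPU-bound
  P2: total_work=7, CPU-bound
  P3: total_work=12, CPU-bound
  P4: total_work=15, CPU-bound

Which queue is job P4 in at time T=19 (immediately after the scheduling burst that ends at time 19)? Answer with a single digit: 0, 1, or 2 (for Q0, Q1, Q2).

t=0-2: P1@Q0 runs 2, rem=3, quantum used, demote→Q1. Q0=[P2,P3,P4] Q1=[P1] Q2=[]
t=2-4: P2@Q0 runs 2, rem=5, quantum used, demote→Q1. Q0=[P3,P4] Q1=[P1,P2] Q2=[]
t=4-6: P3@Q0 runs 2, rem=10, quantum used, demote→Q1. Q0=[P4] Q1=[P1,P2,P3] Q2=[]
t=6-8: P4@Q0 runs 2, rem=13, quantum used, demote→Q1. Q0=[] Q1=[P1,P2,P3,P4] Q2=[]
t=8-11: P1@Q1 runs 3, rem=0, completes. Q0=[] Q1=[P2,P3,P4] Q2=[]
t=11-15: P2@Q1 runs 4, rem=1, quantum used, demote→Q2. Q0=[] Q1=[P3,P4] Q2=[P2]
t=15-19: P3@Q1 runs 4, rem=6, quantum used, demote→Q2. Q0=[] Q1=[P4] Q2=[P2,P3]
t=19-23: P4@Q1 runs 4, rem=9, quantum used, demote→Q2. Q0=[] Q1=[] Q2=[P2,P3,P4]
t=23-24: P2@Q2 runs 1, rem=0, completes. Q0=[] Q1=[] Q2=[P3,P4]
t=24-30: P3@Q2 runs 6, rem=0, completes. Q0=[] Q1=[] Q2=[P4]
t=30-38: P4@Q2 runs 8, rem=1, quantum used, demote→Q2. Q0=[] Q1=[] Q2=[P4]
t=38-39: P4@Q2 runs 1, rem=0, completes. Q0=[] Q1=[] Q2=[]

Answer: 1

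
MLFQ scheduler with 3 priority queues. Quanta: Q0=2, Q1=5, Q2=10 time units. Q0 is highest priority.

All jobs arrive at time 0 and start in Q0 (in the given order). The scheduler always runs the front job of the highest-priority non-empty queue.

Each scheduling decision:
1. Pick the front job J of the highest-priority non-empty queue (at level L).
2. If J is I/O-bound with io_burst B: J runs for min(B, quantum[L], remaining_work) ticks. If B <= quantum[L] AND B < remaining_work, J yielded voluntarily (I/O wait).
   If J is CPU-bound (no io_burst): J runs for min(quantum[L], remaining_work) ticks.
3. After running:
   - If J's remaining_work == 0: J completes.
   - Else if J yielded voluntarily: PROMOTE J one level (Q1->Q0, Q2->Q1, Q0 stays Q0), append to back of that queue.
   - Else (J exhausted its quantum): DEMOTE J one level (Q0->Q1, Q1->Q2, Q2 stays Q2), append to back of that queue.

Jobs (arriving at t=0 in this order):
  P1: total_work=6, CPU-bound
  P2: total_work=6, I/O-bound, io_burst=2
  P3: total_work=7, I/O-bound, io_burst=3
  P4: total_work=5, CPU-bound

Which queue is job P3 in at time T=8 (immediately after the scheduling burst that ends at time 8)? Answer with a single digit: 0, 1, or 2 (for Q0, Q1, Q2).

Answer: 1

Derivation:
t=0-2: P1@Q0 runs 2, rem=4, quantum used, demote→Q1. Q0=[P2,P3,P4] Q1=[P1] Q2=[]
t=2-4: P2@Q0 runs 2, rem=4, I/O yield, promote→Q0. Q0=[P3,P4,P2] Q1=[P1] Q2=[]
t=4-6: P3@Q0 runs 2, rem=5, quantum used, demote→Q1. Q0=[P4,P2] Q1=[P1,P3] Q2=[]
t=6-8: P4@Q0 runs 2, rem=3, quantum used, demote→Q1. Q0=[P2] Q1=[P1,P3,P4] Q2=[]
t=8-10: P2@Q0 runs 2, rem=2, I/O yield, promote→Q0. Q0=[P2] Q1=[P1,P3,P4] Q2=[]
t=10-12: P2@Q0 runs 2, rem=0, completes. Q0=[] Q1=[P1,P3,P4] Q2=[]
t=12-16: P1@Q1 runs 4, rem=0, completes. Q0=[] Q1=[P3,P4] Q2=[]
t=16-19: P3@Q1 runs 3, rem=2, I/O yield, promote→Q0. Q0=[P3] Q1=[P4] Q2=[]
t=19-21: P3@Q0 runs 2, rem=0, completes. Q0=[] Q1=[P4] Q2=[]
t=21-24: P4@Q1 runs 3, rem=0, completes. Q0=[] Q1=[] Q2=[]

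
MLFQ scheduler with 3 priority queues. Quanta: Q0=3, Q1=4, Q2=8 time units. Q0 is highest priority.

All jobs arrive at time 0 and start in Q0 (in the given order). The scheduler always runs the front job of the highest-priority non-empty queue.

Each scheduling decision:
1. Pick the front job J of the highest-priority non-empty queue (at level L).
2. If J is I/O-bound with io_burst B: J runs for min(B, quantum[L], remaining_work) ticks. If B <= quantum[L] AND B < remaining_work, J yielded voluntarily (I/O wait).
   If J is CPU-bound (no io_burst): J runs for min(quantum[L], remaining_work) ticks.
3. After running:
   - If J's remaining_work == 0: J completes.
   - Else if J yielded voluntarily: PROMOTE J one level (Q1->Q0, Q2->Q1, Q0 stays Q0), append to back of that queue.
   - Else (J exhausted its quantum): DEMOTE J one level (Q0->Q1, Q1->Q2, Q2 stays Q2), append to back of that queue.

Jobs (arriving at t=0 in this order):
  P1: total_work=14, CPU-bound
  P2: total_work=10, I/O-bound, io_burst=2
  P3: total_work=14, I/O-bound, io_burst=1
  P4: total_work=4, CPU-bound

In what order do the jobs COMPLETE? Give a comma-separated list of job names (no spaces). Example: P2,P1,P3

t=0-3: P1@Q0 runs 3, rem=11, quantum used, demote→Q1. Q0=[P2,P3,P4] Q1=[P1] Q2=[]
t=3-5: P2@Q0 runs 2, rem=8, I/O yield, promote→Q0. Q0=[P3,P4,P2] Q1=[P1] Q2=[]
t=5-6: P3@Q0 runs 1, rem=13, I/O yield, promote→Q0. Q0=[P4,P2,P3] Q1=[P1] Q2=[]
t=6-9: P4@Q0 runs 3, rem=1, quantum used, demote→Q1. Q0=[P2,P3] Q1=[P1,P4] Q2=[]
t=9-11: P2@Q0 runs 2, rem=6, I/O yield, promote→Q0. Q0=[P3,P2] Q1=[P1,P4] Q2=[]
t=11-12: P3@Q0 runs 1, rem=12, I/O yield, promote→Q0. Q0=[P2,P3] Q1=[P1,P4] Q2=[]
t=12-14: P2@Q0 runs 2, rem=4, I/O yield, promote→Q0. Q0=[P3,P2] Q1=[P1,P4] Q2=[]
t=14-15: P3@Q0 runs 1, rem=11, I/O yield, promote→Q0. Q0=[P2,P3] Q1=[P1,P4] Q2=[]
t=15-17: P2@Q0 runs 2, rem=2, I/O yield, promote→Q0. Q0=[P3,P2] Q1=[P1,P4] Q2=[]
t=17-18: P3@Q0 runs 1, rem=10, I/O yield, promote→Q0. Q0=[P2,P3] Q1=[P1,P4] Q2=[]
t=18-20: P2@Q0 runs 2, rem=0, completes. Q0=[P3] Q1=[P1,P4] Q2=[]
t=20-21: P3@Q0 runs 1, rem=9, I/O yield, promote→Q0. Q0=[P3] Q1=[P1,P4] Q2=[]
t=21-22: P3@Q0 runs 1, rem=8, I/O yield, promote→Q0. Q0=[P3] Q1=[P1,P4] Q2=[]
t=22-23: P3@Q0 runs 1, rem=7, I/O yield, promote→Q0. Q0=[P3] Q1=[P1,P4] Q2=[]
t=23-24: P3@Q0 runs 1, rem=6, I/O yield, promote→Q0. Q0=[P3] Q1=[P1,P4] Q2=[]
t=24-25: P3@Q0 runs 1, rem=5, I/O yield, promote→Q0. Q0=[P3] Q1=[P1,P4] Q2=[]
t=25-26: P3@Q0 runs 1, rem=4, I/O yield, promote→Q0. Q0=[P3] Q1=[P1,P4] Q2=[]
t=26-27: P3@Q0 runs 1, rem=3, I/O yield, promote→Q0. Q0=[P3] Q1=[P1,P4] Q2=[]
t=27-28: P3@Q0 runs 1, rem=2, I/O yield, promote→Q0. Q0=[P3] Q1=[P1,P4] Q2=[]
t=28-29: P3@Q0 runs 1, rem=1, I/O yield, promote→Q0. Q0=[P3] Q1=[P1,P4] Q2=[]
t=29-30: P3@Q0 runs 1, rem=0, completes. Q0=[] Q1=[P1,P4] Q2=[]
t=30-34: P1@Q1 runs 4, rem=7, quantum used, demote→Q2. Q0=[] Q1=[P4] Q2=[P1]
t=34-35: P4@Q1 runs 1, rem=0, completes. Q0=[] Q1=[] Q2=[P1]
t=35-42: P1@Q2 runs 7, rem=0, completes. Q0=[] Q1=[] Q2=[]

Answer: P2,P3,P4,P1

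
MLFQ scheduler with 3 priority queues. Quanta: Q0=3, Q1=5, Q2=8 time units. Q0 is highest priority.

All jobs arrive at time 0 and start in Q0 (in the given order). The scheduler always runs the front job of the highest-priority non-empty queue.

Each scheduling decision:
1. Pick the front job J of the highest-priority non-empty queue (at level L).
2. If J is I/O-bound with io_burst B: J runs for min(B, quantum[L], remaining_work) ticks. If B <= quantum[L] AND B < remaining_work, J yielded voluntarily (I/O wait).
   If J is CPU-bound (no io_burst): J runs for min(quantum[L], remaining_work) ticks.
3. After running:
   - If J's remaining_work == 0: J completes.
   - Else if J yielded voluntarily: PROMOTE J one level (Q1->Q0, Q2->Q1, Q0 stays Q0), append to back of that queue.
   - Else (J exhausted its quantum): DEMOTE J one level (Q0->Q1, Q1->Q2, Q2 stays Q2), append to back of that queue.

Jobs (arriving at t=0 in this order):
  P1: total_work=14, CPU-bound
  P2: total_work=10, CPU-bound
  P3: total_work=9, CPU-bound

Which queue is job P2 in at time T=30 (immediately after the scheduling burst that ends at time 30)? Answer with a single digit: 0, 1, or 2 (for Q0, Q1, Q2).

t=0-3: P1@Q0 runs 3, rem=11, quantum used, demote→Q1. Q0=[P2,P3] Q1=[P1] Q2=[]
t=3-6: P2@Q0 runs 3, rem=7, quantum used, demote→Q1. Q0=[P3] Q1=[P1,P2] Q2=[]
t=6-9: P3@Q0 runs 3, rem=6, quantum used, demote→Q1. Q0=[] Q1=[P1,P2,P3] Q2=[]
t=9-14: P1@Q1 runs 5, rem=6, quantum used, demote→Q2. Q0=[] Q1=[P2,P3] Q2=[P1]
t=14-19: P2@Q1 runs 5, rem=2, quantum used, demote→Q2. Q0=[] Q1=[P3] Q2=[P1,P2]
t=19-24: P3@Q1 runs 5, rem=1, quantum used, demote→Q2. Q0=[] Q1=[] Q2=[P1,P2,P3]
t=24-30: P1@Q2 runs 6, rem=0, completes. Q0=[] Q1=[] Q2=[P2,P3]
t=30-32: P2@Q2 runs 2, rem=0, completes. Q0=[] Q1=[] Q2=[P3]
t=32-33: P3@Q2 runs 1, rem=0, completes. Q0=[] Q1=[] Q2=[]

Answer: 2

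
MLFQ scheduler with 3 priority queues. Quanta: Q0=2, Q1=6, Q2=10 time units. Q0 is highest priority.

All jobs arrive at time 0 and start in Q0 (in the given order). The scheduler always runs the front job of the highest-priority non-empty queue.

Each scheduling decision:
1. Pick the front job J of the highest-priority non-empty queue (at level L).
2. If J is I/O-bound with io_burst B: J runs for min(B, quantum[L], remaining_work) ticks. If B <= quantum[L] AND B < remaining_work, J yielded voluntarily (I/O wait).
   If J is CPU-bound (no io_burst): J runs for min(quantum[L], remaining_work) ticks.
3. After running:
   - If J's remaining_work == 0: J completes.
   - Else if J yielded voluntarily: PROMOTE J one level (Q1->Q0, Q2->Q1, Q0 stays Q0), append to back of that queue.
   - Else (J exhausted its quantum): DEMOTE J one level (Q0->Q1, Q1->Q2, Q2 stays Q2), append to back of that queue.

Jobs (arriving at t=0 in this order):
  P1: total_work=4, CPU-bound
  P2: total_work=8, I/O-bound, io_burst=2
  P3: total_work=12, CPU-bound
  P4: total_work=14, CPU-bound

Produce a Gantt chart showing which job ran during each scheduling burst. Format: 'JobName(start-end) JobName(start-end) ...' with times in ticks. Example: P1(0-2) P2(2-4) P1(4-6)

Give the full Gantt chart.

t=0-2: P1@Q0 runs 2, rem=2, quantum used, demote→Q1. Q0=[P2,P3,P4] Q1=[P1] Q2=[]
t=2-4: P2@Q0 runs 2, rem=6, I/O yield, promote→Q0. Q0=[P3,P4,P2] Q1=[P1] Q2=[]
t=4-6: P3@Q0 runs 2, rem=10, quantum used, demote→Q1. Q0=[P4,P2] Q1=[P1,P3] Q2=[]
t=6-8: P4@Q0 runs 2, rem=12, quantum used, demote→Q1. Q0=[P2] Q1=[P1,P3,P4] Q2=[]
t=8-10: P2@Q0 runs 2, rem=4, I/O yield, promote→Q0. Q0=[P2] Q1=[P1,P3,P4] Q2=[]
t=10-12: P2@Q0 runs 2, rem=2, I/O yield, promote→Q0. Q0=[P2] Q1=[P1,P3,P4] Q2=[]
t=12-14: P2@Q0 runs 2, rem=0, completes. Q0=[] Q1=[P1,P3,P4] Q2=[]
t=14-16: P1@Q1 runs 2, rem=0, completes. Q0=[] Q1=[P3,P4] Q2=[]
t=16-22: P3@Q1 runs 6, rem=4, quantum used, demote→Q2. Q0=[] Q1=[P4] Q2=[P3]
t=22-28: P4@Q1 runs 6, rem=6, quantum used, demote→Q2. Q0=[] Q1=[] Q2=[P3,P4]
t=28-32: P3@Q2 runs 4, rem=0, completes. Q0=[] Q1=[] Q2=[P4]
t=32-38: P4@Q2 runs 6, rem=0, completes. Q0=[] Q1=[] Q2=[]

Answer: P1(0-2) P2(2-4) P3(4-6) P4(6-8) P2(8-10) P2(10-12) P2(12-14) P1(14-16) P3(16-22) P4(22-28) P3(28-32) P4(32-38)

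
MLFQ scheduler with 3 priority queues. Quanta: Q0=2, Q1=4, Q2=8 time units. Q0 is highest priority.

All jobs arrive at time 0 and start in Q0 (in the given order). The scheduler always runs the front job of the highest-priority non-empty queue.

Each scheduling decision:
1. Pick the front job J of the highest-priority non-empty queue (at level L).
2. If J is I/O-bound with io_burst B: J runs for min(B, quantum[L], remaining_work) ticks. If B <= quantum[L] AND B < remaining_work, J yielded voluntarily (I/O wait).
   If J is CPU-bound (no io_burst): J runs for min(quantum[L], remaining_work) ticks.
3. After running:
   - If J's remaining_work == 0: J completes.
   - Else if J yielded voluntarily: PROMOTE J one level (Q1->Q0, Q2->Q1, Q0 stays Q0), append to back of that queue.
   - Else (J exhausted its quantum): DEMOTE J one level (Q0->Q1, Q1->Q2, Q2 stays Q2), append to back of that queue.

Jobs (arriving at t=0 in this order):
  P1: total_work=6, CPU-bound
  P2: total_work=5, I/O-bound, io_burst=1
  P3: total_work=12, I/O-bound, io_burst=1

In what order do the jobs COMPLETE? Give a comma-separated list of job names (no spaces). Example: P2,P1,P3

t=0-2: P1@Q0 runs 2, rem=4, quantum used, demote→Q1. Q0=[P2,P3] Q1=[P1] Q2=[]
t=2-3: P2@Q0 runs 1, rem=4, I/O yield, promote→Q0. Q0=[P3,P2] Q1=[P1] Q2=[]
t=3-4: P3@Q0 runs 1, rem=11, I/O yield, promote→Q0. Q0=[P2,P3] Q1=[P1] Q2=[]
t=4-5: P2@Q0 runs 1, rem=3, I/O yield, promote→Q0. Q0=[P3,P2] Q1=[P1] Q2=[]
t=5-6: P3@Q0 runs 1, rem=10, I/O yield, promote→Q0. Q0=[P2,P3] Q1=[P1] Q2=[]
t=6-7: P2@Q0 runs 1, rem=2, I/O yield, promote→Q0. Q0=[P3,P2] Q1=[P1] Q2=[]
t=7-8: P3@Q0 runs 1, rem=9, I/O yield, promote→Q0. Q0=[P2,P3] Q1=[P1] Q2=[]
t=8-9: P2@Q0 runs 1, rem=1, I/O yield, promote→Q0. Q0=[P3,P2] Q1=[P1] Q2=[]
t=9-10: P3@Q0 runs 1, rem=8, I/O yield, promote→Q0. Q0=[P2,P3] Q1=[P1] Q2=[]
t=10-11: P2@Q0 runs 1, rem=0, completes. Q0=[P3] Q1=[P1] Q2=[]
t=11-12: P3@Q0 runs 1, rem=7, I/O yield, promote→Q0. Q0=[P3] Q1=[P1] Q2=[]
t=12-13: P3@Q0 runs 1, rem=6, I/O yield, promote→Q0. Q0=[P3] Q1=[P1] Q2=[]
t=13-14: P3@Q0 runs 1, rem=5, I/O yield, promote→Q0. Q0=[P3] Q1=[P1] Q2=[]
t=14-15: P3@Q0 runs 1, rem=4, I/O yield, promote→Q0. Q0=[P3] Q1=[P1] Q2=[]
t=15-16: P3@Q0 runs 1, rem=3, I/O yield, promote→Q0. Q0=[P3] Q1=[P1] Q2=[]
t=16-17: P3@Q0 runs 1, rem=2, I/O yield, promote→Q0. Q0=[P3] Q1=[P1] Q2=[]
t=17-18: P3@Q0 runs 1, rem=1, I/O yield, promote→Q0. Q0=[P3] Q1=[P1] Q2=[]
t=18-19: P3@Q0 runs 1, rem=0, completes. Q0=[] Q1=[P1] Q2=[]
t=19-23: P1@Q1 runs 4, rem=0, completes. Q0=[] Q1=[] Q2=[]

Answer: P2,P3,P1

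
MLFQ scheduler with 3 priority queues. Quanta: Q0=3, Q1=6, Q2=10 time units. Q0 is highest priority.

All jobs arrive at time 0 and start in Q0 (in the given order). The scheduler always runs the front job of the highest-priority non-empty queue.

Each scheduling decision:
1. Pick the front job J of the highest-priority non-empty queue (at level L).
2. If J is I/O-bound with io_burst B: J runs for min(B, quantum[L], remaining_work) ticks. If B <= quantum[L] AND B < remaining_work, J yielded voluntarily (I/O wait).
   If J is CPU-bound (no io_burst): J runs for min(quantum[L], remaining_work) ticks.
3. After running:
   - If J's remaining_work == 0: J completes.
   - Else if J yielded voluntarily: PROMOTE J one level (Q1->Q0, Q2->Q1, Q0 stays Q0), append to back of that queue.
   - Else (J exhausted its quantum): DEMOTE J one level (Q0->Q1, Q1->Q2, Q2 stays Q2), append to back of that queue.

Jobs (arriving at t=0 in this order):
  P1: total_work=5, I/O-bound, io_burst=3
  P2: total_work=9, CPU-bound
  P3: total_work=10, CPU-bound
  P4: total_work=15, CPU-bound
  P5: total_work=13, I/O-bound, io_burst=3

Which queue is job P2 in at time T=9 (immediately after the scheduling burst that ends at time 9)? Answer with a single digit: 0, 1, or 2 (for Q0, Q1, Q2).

t=0-3: P1@Q0 runs 3, rem=2, I/O yield, promote→Q0. Q0=[P2,P3,P4,P5,P1] Q1=[] Q2=[]
t=3-6: P2@Q0 runs 3, rem=6, quantum used, demote→Q1. Q0=[P3,P4,P5,P1] Q1=[P2] Q2=[]
t=6-9: P3@Q0 runs 3, rem=7, quantum used, demote→Q1. Q0=[P4,P5,P1] Q1=[P2,P3] Q2=[]
t=9-12: P4@Q0 runs 3, rem=12, quantum used, demote→Q1. Q0=[P5,P1] Q1=[P2,P3,P4] Q2=[]
t=12-15: P5@Q0 runs 3, rem=10, I/O yield, promote→Q0. Q0=[P1,P5] Q1=[P2,P3,P4] Q2=[]
t=15-17: P1@Q0 runs 2, rem=0, completes. Q0=[P5] Q1=[P2,P3,P4] Q2=[]
t=17-20: P5@Q0 runs 3, rem=7, I/O yield, promote→Q0. Q0=[P5] Q1=[P2,P3,P4] Q2=[]
t=20-23: P5@Q0 runs 3, rem=4, I/O yield, promote→Q0. Q0=[P5] Q1=[P2,P3,P4] Q2=[]
t=23-26: P5@Q0 runs 3, rem=1, I/O yield, promote→Q0. Q0=[P5] Q1=[P2,P3,P4] Q2=[]
t=26-27: P5@Q0 runs 1, rem=0, completes. Q0=[] Q1=[P2,P3,P4] Q2=[]
t=27-33: P2@Q1 runs 6, rem=0, completes. Q0=[] Q1=[P3,P4] Q2=[]
t=33-39: P3@Q1 runs 6, rem=1, quantum used, demote→Q2. Q0=[] Q1=[P4] Q2=[P3]
t=39-45: P4@Q1 runs 6, rem=6, quantum used, demote→Q2. Q0=[] Q1=[] Q2=[P3,P4]
t=45-46: P3@Q2 runs 1, rem=0, completes. Q0=[] Q1=[] Q2=[P4]
t=46-52: P4@Q2 runs 6, rem=0, completes. Q0=[] Q1=[] Q2=[]

Answer: 1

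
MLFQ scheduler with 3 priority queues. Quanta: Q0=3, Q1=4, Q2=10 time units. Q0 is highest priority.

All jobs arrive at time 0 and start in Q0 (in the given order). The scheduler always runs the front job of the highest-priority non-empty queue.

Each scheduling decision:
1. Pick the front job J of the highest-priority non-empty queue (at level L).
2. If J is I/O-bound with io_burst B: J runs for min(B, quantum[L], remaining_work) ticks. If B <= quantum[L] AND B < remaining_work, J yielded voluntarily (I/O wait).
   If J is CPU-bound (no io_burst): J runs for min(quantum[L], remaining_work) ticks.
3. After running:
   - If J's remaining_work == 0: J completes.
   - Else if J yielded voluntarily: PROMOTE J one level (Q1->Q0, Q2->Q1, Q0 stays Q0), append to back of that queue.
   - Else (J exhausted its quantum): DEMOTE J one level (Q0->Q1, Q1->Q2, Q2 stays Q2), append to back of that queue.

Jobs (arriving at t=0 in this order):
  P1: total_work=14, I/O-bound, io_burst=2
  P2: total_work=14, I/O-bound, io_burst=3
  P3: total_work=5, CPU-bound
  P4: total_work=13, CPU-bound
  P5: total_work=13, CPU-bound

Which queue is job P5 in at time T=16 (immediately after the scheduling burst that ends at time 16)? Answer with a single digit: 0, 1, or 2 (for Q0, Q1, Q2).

Answer: 1

Derivation:
t=0-2: P1@Q0 runs 2, rem=12, I/O yield, promote→Q0. Q0=[P2,P3,P4,P5,P1] Q1=[] Q2=[]
t=2-5: P2@Q0 runs 3, rem=11, I/O yield, promote→Q0. Q0=[P3,P4,P5,P1,P2] Q1=[] Q2=[]
t=5-8: P3@Q0 runs 3, rem=2, quantum used, demote→Q1. Q0=[P4,P5,P1,P2] Q1=[P3] Q2=[]
t=8-11: P4@Q0 runs 3, rem=10, quantum used, demote→Q1. Q0=[P5,P1,P2] Q1=[P3,P4] Q2=[]
t=11-14: P5@Q0 runs 3, rem=10, quantum used, demote→Q1. Q0=[P1,P2] Q1=[P3,P4,P5] Q2=[]
t=14-16: P1@Q0 runs 2, rem=10, I/O yield, promote→Q0. Q0=[P2,P1] Q1=[P3,P4,P5] Q2=[]
t=16-19: P2@Q0 runs 3, rem=8, I/O yield, promote→Q0. Q0=[P1,P2] Q1=[P3,P4,P5] Q2=[]
t=19-21: P1@Q0 runs 2, rem=8, I/O yield, promote→Q0. Q0=[P2,P1] Q1=[P3,P4,P5] Q2=[]
t=21-24: P2@Q0 runs 3, rem=5, I/O yield, promote→Q0. Q0=[P1,P2] Q1=[P3,P4,P5] Q2=[]
t=24-26: P1@Q0 runs 2, rem=6, I/O yield, promote→Q0. Q0=[P2,P1] Q1=[P3,P4,P5] Q2=[]
t=26-29: P2@Q0 runs 3, rem=2, I/O yield, promote→Q0. Q0=[P1,P2] Q1=[P3,P4,P5] Q2=[]
t=29-31: P1@Q0 runs 2, rem=4, I/O yield, promote→Q0. Q0=[P2,P1] Q1=[P3,P4,P5] Q2=[]
t=31-33: P2@Q0 runs 2, rem=0, completes. Q0=[P1] Q1=[P3,P4,P5] Q2=[]
t=33-35: P1@Q0 runs 2, rem=2, I/O yield, promote→Q0. Q0=[P1] Q1=[P3,P4,P5] Q2=[]
t=35-37: P1@Q0 runs 2, rem=0, completes. Q0=[] Q1=[P3,P4,P5] Q2=[]
t=37-39: P3@Q1 runs 2, rem=0, completes. Q0=[] Q1=[P4,P5] Q2=[]
t=39-43: P4@Q1 runs 4, rem=6, quantum used, demote→Q2. Q0=[] Q1=[P5] Q2=[P4]
t=43-47: P5@Q1 runs 4, rem=6, quantum used, demote→Q2. Q0=[] Q1=[] Q2=[P4,P5]
t=47-53: P4@Q2 runs 6, rem=0, completes. Q0=[] Q1=[] Q2=[P5]
t=53-59: P5@Q2 runs 6, rem=0, completes. Q0=[] Q1=[] Q2=[]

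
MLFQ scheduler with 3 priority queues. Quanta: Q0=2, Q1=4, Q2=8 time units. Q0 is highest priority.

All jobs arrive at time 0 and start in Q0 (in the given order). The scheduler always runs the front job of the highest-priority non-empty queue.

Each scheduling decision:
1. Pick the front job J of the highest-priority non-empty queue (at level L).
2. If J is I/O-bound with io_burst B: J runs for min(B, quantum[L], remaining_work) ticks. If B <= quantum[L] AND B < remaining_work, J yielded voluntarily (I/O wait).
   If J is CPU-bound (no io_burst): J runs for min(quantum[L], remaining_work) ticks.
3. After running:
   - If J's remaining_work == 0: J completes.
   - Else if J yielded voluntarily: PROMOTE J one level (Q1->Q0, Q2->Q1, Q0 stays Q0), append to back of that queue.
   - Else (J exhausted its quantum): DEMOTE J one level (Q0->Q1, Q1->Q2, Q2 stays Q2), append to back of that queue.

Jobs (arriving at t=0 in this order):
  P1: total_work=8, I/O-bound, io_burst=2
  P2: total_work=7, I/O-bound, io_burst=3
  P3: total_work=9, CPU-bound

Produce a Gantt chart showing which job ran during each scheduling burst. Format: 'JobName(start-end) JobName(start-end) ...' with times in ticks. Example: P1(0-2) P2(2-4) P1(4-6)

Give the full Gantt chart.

t=0-2: P1@Q0 runs 2, rem=6, I/O yield, promote→Q0. Q0=[P2,P3,P1] Q1=[] Q2=[]
t=2-4: P2@Q0 runs 2, rem=5, quantum used, demote→Q1. Q0=[P3,P1] Q1=[P2] Q2=[]
t=4-6: P3@Q0 runs 2, rem=7, quantum used, demote→Q1. Q0=[P1] Q1=[P2,P3] Q2=[]
t=6-8: P1@Q0 runs 2, rem=4, I/O yield, promote→Q0. Q0=[P1] Q1=[P2,P3] Q2=[]
t=8-10: P1@Q0 runs 2, rem=2, I/O yield, promote→Q0. Q0=[P1] Q1=[P2,P3] Q2=[]
t=10-12: P1@Q0 runs 2, rem=0, completes. Q0=[] Q1=[P2,P3] Q2=[]
t=12-15: P2@Q1 runs 3, rem=2, I/O yield, promote→Q0. Q0=[P2] Q1=[P3] Q2=[]
t=15-17: P2@Q0 runs 2, rem=0, completes. Q0=[] Q1=[P3] Q2=[]
t=17-21: P3@Q1 runs 4, rem=3, quantum used, demote→Q2. Q0=[] Q1=[] Q2=[P3]
t=21-24: P3@Q2 runs 3, rem=0, completes. Q0=[] Q1=[] Q2=[]

Answer: P1(0-2) P2(2-4) P3(4-6) P1(6-8) P1(8-10) P1(10-12) P2(12-15) P2(15-17) P3(17-21) P3(21-24)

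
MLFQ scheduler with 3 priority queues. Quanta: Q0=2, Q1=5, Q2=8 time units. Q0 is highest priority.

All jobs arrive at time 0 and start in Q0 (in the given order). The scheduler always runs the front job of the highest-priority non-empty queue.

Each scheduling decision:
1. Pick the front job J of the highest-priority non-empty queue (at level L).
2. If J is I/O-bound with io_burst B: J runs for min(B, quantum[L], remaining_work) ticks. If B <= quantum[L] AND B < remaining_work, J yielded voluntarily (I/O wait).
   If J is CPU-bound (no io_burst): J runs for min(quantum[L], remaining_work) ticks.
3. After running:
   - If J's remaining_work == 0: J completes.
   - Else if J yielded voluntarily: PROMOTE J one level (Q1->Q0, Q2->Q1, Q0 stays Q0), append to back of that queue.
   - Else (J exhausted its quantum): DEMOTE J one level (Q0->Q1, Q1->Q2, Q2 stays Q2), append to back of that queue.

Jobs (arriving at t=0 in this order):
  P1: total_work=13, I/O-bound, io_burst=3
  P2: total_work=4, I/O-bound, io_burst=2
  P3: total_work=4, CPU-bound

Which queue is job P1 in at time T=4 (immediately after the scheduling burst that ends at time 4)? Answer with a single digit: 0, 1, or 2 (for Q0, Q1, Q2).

Answer: 1

Derivation:
t=0-2: P1@Q0 runs 2, rem=11, quantum used, demote→Q1. Q0=[P2,P3] Q1=[P1] Q2=[]
t=2-4: P2@Q0 runs 2, rem=2, I/O yield, promote→Q0. Q0=[P3,P2] Q1=[P1] Q2=[]
t=4-6: P3@Q0 runs 2, rem=2, quantum used, demote→Q1. Q0=[P2] Q1=[P1,P3] Q2=[]
t=6-8: P2@Q0 runs 2, rem=0, completes. Q0=[] Q1=[P1,P3] Q2=[]
t=8-11: P1@Q1 runs 3, rem=8, I/O yield, promote→Q0. Q0=[P1] Q1=[P3] Q2=[]
t=11-13: P1@Q0 runs 2, rem=6, quantum used, demote→Q1. Q0=[] Q1=[P3,P1] Q2=[]
t=13-15: P3@Q1 runs 2, rem=0, completes. Q0=[] Q1=[P1] Q2=[]
t=15-18: P1@Q1 runs 3, rem=3, I/O yield, promote→Q0. Q0=[P1] Q1=[] Q2=[]
t=18-20: P1@Q0 runs 2, rem=1, quantum used, demote→Q1. Q0=[] Q1=[P1] Q2=[]
t=20-21: P1@Q1 runs 1, rem=0, completes. Q0=[] Q1=[] Q2=[]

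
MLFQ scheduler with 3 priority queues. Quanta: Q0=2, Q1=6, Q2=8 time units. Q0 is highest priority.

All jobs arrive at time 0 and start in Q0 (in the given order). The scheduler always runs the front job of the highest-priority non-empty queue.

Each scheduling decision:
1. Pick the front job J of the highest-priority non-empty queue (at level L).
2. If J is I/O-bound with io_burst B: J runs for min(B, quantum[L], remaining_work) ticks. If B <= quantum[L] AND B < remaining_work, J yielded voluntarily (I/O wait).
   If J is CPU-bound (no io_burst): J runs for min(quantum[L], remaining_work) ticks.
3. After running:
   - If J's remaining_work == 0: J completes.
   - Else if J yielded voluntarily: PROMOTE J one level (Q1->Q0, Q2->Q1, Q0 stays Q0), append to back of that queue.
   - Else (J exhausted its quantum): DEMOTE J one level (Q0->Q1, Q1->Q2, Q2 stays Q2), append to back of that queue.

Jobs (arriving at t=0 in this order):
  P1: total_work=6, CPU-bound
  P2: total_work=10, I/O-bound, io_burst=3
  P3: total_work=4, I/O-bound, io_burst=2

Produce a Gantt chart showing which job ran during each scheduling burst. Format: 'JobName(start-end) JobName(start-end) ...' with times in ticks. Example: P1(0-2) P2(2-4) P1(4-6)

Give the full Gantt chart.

Answer: P1(0-2) P2(2-4) P3(4-6) P3(6-8) P1(8-12) P2(12-15) P2(15-17) P2(17-20)

Derivation:
t=0-2: P1@Q0 runs 2, rem=4, quantum used, demote→Q1. Q0=[P2,P3] Q1=[P1] Q2=[]
t=2-4: P2@Q0 runs 2, rem=8, quantum used, demote→Q1. Q0=[P3] Q1=[P1,P2] Q2=[]
t=4-6: P3@Q0 runs 2, rem=2, I/O yield, promote→Q0. Q0=[P3] Q1=[P1,P2] Q2=[]
t=6-8: P3@Q0 runs 2, rem=0, completes. Q0=[] Q1=[P1,P2] Q2=[]
t=8-12: P1@Q1 runs 4, rem=0, completes. Q0=[] Q1=[P2] Q2=[]
t=12-15: P2@Q1 runs 3, rem=5, I/O yield, promote→Q0. Q0=[P2] Q1=[] Q2=[]
t=15-17: P2@Q0 runs 2, rem=3, quantum used, demote→Q1. Q0=[] Q1=[P2] Q2=[]
t=17-20: P2@Q1 runs 3, rem=0, completes. Q0=[] Q1=[] Q2=[]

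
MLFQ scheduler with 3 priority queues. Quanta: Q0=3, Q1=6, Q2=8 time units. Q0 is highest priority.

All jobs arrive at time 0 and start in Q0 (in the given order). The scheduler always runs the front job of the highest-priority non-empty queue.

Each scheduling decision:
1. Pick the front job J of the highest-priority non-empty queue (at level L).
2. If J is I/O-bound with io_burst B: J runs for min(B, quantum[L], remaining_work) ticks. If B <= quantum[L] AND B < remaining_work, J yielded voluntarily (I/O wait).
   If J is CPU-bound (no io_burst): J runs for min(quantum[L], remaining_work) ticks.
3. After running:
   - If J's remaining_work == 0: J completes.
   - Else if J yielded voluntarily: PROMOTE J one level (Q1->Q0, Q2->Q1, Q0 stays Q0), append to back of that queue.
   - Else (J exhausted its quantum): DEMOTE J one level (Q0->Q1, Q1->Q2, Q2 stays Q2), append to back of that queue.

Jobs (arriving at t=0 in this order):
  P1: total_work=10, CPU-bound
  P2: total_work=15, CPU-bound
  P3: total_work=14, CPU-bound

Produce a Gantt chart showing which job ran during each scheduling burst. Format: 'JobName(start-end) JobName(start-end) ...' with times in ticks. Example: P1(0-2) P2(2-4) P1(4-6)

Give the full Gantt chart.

t=0-3: P1@Q0 runs 3, rem=7, quantum used, demote→Q1. Q0=[P2,P3] Q1=[P1] Q2=[]
t=3-6: P2@Q0 runs 3, rem=12, quantum used, demote→Q1. Q0=[P3] Q1=[P1,P2] Q2=[]
t=6-9: P3@Q0 runs 3, rem=11, quantum used, demote→Q1. Q0=[] Q1=[P1,P2,P3] Q2=[]
t=9-15: P1@Q1 runs 6, rem=1, quantum used, demote→Q2. Q0=[] Q1=[P2,P3] Q2=[P1]
t=15-21: P2@Q1 runs 6, rem=6, quantum used, demote→Q2. Q0=[] Q1=[P3] Q2=[P1,P2]
t=21-27: P3@Q1 runs 6, rem=5, quantum used, demote→Q2. Q0=[] Q1=[] Q2=[P1,P2,P3]
t=27-28: P1@Q2 runs 1, rem=0, completes. Q0=[] Q1=[] Q2=[P2,P3]
t=28-34: P2@Q2 runs 6, rem=0, completes. Q0=[] Q1=[] Q2=[P3]
t=34-39: P3@Q2 runs 5, rem=0, completes. Q0=[] Q1=[] Q2=[]

Answer: P1(0-3) P2(3-6) P3(6-9) P1(9-15) P2(15-21) P3(21-27) P1(27-28) P2(28-34) P3(34-39)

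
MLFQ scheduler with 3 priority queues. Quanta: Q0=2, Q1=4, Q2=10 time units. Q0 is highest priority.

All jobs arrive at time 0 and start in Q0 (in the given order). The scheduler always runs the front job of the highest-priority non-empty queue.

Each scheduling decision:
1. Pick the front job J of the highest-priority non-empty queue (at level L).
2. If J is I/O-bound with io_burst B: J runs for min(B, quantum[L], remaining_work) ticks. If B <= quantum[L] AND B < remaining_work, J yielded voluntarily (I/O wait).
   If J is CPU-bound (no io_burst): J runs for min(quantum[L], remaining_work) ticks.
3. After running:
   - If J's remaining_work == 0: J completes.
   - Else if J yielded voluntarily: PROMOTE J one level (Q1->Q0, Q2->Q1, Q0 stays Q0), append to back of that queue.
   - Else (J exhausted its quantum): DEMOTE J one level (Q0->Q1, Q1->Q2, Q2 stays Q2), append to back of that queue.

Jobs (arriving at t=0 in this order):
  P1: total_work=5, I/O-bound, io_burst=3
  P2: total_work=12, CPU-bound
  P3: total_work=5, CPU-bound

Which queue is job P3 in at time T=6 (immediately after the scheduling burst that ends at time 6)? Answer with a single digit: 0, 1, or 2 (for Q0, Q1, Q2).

Answer: 1

Derivation:
t=0-2: P1@Q0 runs 2, rem=3, quantum used, demote→Q1. Q0=[P2,P3] Q1=[P1] Q2=[]
t=2-4: P2@Q0 runs 2, rem=10, quantum used, demote→Q1. Q0=[P3] Q1=[P1,P2] Q2=[]
t=4-6: P3@Q0 runs 2, rem=3, quantum used, demote→Q1. Q0=[] Q1=[P1,P2,P3] Q2=[]
t=6-9: P1@Q1 runs 3, rem=0, completes. Q0=[] Q1=[P2,P3] Q2=[]
t=9-13: P2@Q1 runs 4, rem=6, quantum used, demote→Q2. Q0=[] Q1=[P3] Q2=[P2]
t=13-16: P3@Q1 runs 3, rem=0, completes. Q0=[] Q1=[] Q2=[P2]
t=16-22: P2@Q2 runs 6, rem=0, completes. Q0=[] Q1=[] Q2=[]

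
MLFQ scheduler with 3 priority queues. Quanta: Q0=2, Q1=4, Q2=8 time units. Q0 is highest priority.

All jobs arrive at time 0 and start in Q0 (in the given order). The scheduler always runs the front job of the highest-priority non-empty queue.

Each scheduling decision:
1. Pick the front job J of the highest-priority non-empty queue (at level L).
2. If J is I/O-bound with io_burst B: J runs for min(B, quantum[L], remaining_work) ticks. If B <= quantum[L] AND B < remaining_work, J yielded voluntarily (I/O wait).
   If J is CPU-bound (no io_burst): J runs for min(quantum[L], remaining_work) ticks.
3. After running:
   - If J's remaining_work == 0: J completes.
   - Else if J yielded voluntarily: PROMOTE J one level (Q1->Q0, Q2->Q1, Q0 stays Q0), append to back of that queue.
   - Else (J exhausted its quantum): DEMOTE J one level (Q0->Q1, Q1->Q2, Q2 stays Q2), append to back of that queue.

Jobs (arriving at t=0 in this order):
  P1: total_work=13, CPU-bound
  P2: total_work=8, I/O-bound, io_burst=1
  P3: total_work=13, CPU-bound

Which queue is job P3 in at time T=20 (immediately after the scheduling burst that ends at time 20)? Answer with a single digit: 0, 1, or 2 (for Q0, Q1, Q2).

Answer: 2

Derivation:
t=0-2: P1@Q0 runs 2, rem=11, quantum used, demote→Q1. Q0=[P2,P3] Q1=[P1] Q2=[]
t=2-3: P2@Q0 runs 1, rem=7, I/O yield, promote→Q0. Q0=[P3,P2] Q1=[P1] Q2=[]
t=3-5: P3@Q0 runs 2, rem=11, quantum used, demote→Q1. Q0=[P2] Q1=[P1,P3] Q2=[]
t=5-6: P2@Q0 runs 1, rem=6, I/O yield, promote→Q0. Q0=[P2] Q1=[P1,P3] Q2=[]
t=6-7: P2@Q0 runs 1, rem=5, I/O yield, promote→Q0. Q0=[P2] Q1=[P1,P3] Q2=[]
t=7-8: P2@Q0 runs 1, rem=4, I/O yield, promote→Q0. Q0=[P2] Q1=[P1,P3] Q2=[]
t=8-9: P2@Q0 runs 1, rem=3, I/O yield, promote→Q0. Q0=[P2] Q1=[P1,P3] Q2=[]
t=9-10: P2@Q0 runs 1, rem=2, I/O yield, promote→Q0. Q0=[P2] Q1=[P1,P3] Q2=[]
t=10-11: P2@Q0 runs 1, rem=1, I/O yield, promote→Q0. Q0=[P2] Q1=[P1,P3] Q2=[]
t=11-12: P2@Q0 runs 1, rem=0, completes. Q0=[] Q1=[P1,P3] Q2=[]
t=12-16: P1@Q1 runs 4, rem=7, quantum used, demote→Q2. Q0=[] Q1=[P3] Q2=[P1]
t=16-20: P3@Q1 runs 4, rem=7, quantum used, demote→Q2. Q0=[] Q1=[] Q2=[P1,P3]
t=20-27: P1@Q2 runs 7, rem=0, completes. Q0=[] Q1=[] Q2=[P3]
t=27-34: P3@Q2 runs 7, rem=0, completes. Q0=[] Q1=[] Q2=[]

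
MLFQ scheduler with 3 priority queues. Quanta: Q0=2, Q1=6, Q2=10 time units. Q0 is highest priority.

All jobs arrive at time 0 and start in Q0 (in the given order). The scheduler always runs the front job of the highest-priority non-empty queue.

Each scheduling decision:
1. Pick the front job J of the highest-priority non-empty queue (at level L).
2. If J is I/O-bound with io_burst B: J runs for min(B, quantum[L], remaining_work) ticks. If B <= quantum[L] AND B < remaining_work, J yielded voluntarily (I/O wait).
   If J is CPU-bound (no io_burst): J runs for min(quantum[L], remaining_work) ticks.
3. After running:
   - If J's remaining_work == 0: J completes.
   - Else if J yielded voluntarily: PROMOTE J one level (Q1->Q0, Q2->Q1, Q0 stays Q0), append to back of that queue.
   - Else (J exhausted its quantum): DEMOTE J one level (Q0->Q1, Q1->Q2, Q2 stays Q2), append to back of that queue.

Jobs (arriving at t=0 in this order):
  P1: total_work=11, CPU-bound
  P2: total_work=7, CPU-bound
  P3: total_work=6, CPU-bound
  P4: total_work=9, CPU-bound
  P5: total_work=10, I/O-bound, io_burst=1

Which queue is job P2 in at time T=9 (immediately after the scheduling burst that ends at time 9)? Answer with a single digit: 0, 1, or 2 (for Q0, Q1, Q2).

Answer: 1

Derivation:
t=0-2: P1@Q0 runs 2, rem=9, quantum used, demote→Q1. Q0=[P2,P3,P4,P5] Q1=[P1] Q2=[]
t=2-4: P2@Q0 runs 2, rem=5, quantum used, demote→Q1. Q0=[P3,P4,P5] Q1=[P1,P2] Q2=[]
t=4-6: P3@Q0 runs 2, rem=4, quantum used, demote→Q1. Q0=[P4,P5] Q1=[P1,P2,P3] Q2=[]
t=6-8: P4@Q0 runs 2, rem=7, quantum used, demote→Q1. Q0=[P5] Q1=[P1,P2,P3,P4] Q2=[]
t=8-9: P5@Q0 runs 1, rem=9, I/O yield, promote→Q0. Q0=[P5] Q1=[P1,P2,P3,P4] Q2=[]
t=9-10: P5@Q0 runs 1, rem=8, I/O yield, promote→Q0. Q0=[P5] Q1=[P1,P2,P3,P4] Q2=[]
t=10-11: P5@Q0 runs 1, rem=7, I/O yield, promote→Q0. Q0=[P5] Q1=[P1,P2,P3,P4] Q2=[]
t=11-12: P5@Q0 runs 1, rem=6, I/O yield, promote→Q0. Q0=[P5] Q1=[P1,P2,P3,P4] Q2=[]
t=12-13: P5@Q0 runs 1, rem=5, I/O yield, promote→Q0. Q0=[P5] Q1=[P1,P2,P3,P4] Q2=[]
t=13-14: P5@Q0 runs 1, rem=4, I/O yield, promote→Q0. Q0=[P5] Q1=[P1,P2,P3,P4] Q2=[]
t=14-15: P5@Q0 runs 1, rem=3, I/O yield, promote→Q0. Q0=[P5] Q1=[P1,P2,P3,P4] Q2=[]
t=15-16: P5@Q0 runs 1, rem=2, I/O yield, promote→Q0. Q0=[P5] Q1=[P1,P2,P3,P4] Q2=[]
t=16-17: P5@Q0 runs 1, rem=1, I/O yield, promote→Q0. Q0=[P5] Q1=[P1,P2,P3,P4] Q2=[]
t=17-18: P5@Q0 runs 1, rem=0, completes. Q0=[] Q1=[P1,P2,P3,P4] Q2=[]
t=18-24: P1@Q1 runs 6, rem=3, quantum used, demote→Q2. Q0=[] Q1=[P2,P3,P4] Q2=[P1]
t=24-29: P2@Q1 runs 5, rem=0, completes. Q0=[] Q1=[P3,P4] Q2=[P1]
t=29-33: P3@Q1 runs 4, rem=0, completes. Q0=[] Q1=[P4] Q2=[P1]
t=33-39: P4@Q1 runs 6, rem=1, quantum used, demote→Q2. Q0=[] Q1=[] Q2=[P1,P4]
t=39-42: P1@Q2 runs 3, rem=0, completes. Q0=[] Q1=[] Q2=[P4]
t=42-43: P4@Q2 runs 1, rem=0, completes. Q0=[] Q1=[] Q2=[]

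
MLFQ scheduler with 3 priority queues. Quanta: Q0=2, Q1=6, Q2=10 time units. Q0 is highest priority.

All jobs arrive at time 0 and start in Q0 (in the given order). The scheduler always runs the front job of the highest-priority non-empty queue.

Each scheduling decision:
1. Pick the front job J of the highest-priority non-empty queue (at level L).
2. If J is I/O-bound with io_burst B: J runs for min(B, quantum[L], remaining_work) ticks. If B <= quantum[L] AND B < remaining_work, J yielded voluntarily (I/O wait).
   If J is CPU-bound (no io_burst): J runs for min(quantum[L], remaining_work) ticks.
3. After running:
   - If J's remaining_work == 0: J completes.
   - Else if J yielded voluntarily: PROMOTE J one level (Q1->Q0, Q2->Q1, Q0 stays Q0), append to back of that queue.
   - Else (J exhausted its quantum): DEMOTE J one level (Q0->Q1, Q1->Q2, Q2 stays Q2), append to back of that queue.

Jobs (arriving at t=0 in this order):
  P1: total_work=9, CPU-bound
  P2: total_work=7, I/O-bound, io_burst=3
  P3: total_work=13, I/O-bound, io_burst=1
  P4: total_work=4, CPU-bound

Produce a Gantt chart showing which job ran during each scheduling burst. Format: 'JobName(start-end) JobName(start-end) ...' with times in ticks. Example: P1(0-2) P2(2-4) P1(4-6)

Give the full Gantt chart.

t=0-2: P1@Q0 runs 2, rem=7, quantum used, demote→Q1. Q0=[P2,P3,P4] Q1=[P1] Q2=[]
t=2-4: P2@Q0 runs 2, rem=5, quantum used, demote→Q1. Q0=[P3,P4] Q1=[P1,P2] Q2=[]
t=4-5: P3@Q0 runs 1, rem=12, I/O yield, promote→Q0. Q0=[P4,P3] Q1=[P1,P2] Q2=[]
t=5-7: P4@Q0 runs 2, rem=2, quantum used, demote→Q1. Q0=[P3] Q1=[P1,P2,P4] Q2=[]
t=7-8: P3@Q0 runs 1, rem=11, I/O yield, promote→Q0. Q0=[P3] Q1=[P1,P2,P4] Q2=[]
t=8-9: P3@Q0 runs 1, rem=10, I/O yield, promote→Q0. Q0=[P3] Q1=[P1,P2,P4] Q2=[]
t=9-10: P3@Q0 runs 1, rem=9, I/O yield, promote→Q0. Q0=[P3] Q1=[P1,P2,P4] Q2=[]
t=10-11: P3@Q0 runs 1, rem=8, I/O yield, promote→Q0. Q0=[P3] Q1=[P1,P2,P4] Q2=[]
t=11-12: P3@Q0 runs 1, rem=7, I/O yield, promote→Q0. Q0=[P3] Q1=[P1,P2,P4] Q2=[]
t=12-13: P3@Q0 runs 1, rem=6, I/O yield, promote→Q0. Q0=[P3] Q1=[P1,P2,P4] Q2=[]
t=13-14: P3@Q0 runs 1, rem=5, I/O yield, promote→Q0. Q0=[P3] Q1=[P1,P2,P4] Q2=[]
t=14-15: P3@Q0 runs 1, rem=4, I/O yield, promote→Q0. Q0=[P3] Q1=[P1,P2,P4] Q2=[]
t=15-16: P3@Q0 runs 1, rem=3, I/O yield, promote→Q0. Q0=[P3] Q1=[P1,P2,P4] Q2=[]
t=16-17: P3@Q0 runs 1, rem=2, I/O yield, promote→Q0. Q0=[P3] Q1=[P1,P2,P4] Q2=[]
t=17-18: P3@Q0 runs 1, rem=1, I/O yield, promote→Q0. Q0=[P3] Q1=[P1,P2,P4] Q2=[]
t=18-19: P3@Q0 runs 1, rem=0, completes. Q0=[] Q1=[P1,P2,P4] Q2=[]
t=19-25: P1@Q1 runs 6, rem=1, quantum used, demote→Q2. Q0=[] Q1=[P2,P4] Q2=[P1]
t=25-28: P2@Q1 runs 3, rem=2, I/O yield, promote→Q0. Q0=[P2] Q1=[P4] Q2=[P1]
t=28-30: P2@Q0 runs 2, rem=0, completes. Q0=[] Q1=[P4] Q2=[P1]
t=30-32: P4@Q1 runs 2, rem=0, completes. Q0=[] Q1=[] Q2=[P1]
t=32-33: P1@Q2 runs 1, rem=0, completes. Q0=[] Q1=[] Q2=[]

Answer: P1(0-2) P2(2-4) P3(4-5) P4(5-7) P3(7-8) P3(8-9) P3(9-10) P3(10-11) P3(11-12) P3(12-13) P3(13-14) P3(14-15) P3(15-16) P3(16-17) P3(17-18) P3(18-19) P1(19-25) P2(25-28) P2(28-30) P4(30-32) P1(32-33)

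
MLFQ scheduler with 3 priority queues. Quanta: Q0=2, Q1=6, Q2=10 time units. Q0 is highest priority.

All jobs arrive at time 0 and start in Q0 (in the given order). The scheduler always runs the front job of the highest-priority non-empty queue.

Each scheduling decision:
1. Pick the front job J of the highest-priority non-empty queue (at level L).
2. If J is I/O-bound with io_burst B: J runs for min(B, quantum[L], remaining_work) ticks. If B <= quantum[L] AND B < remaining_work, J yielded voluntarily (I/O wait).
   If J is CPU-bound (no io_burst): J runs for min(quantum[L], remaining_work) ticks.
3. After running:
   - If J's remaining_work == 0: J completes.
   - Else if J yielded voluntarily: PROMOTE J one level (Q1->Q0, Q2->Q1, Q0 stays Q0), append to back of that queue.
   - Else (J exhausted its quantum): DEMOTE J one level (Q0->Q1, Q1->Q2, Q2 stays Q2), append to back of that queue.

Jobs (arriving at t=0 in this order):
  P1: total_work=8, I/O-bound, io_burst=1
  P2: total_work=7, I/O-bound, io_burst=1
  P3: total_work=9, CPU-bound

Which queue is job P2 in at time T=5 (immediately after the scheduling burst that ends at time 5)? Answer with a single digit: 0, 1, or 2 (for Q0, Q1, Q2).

t=0-1: P1@Q0 runs 1, rem=7, I/O yield, promote→Q0. Q0=[P2,P3,P1] Q1=[] Q2=[]
t=1-2: P2@Q0 runs 1, rem=6, I/O yield, promote→Q0. Q0=[P3,P1,P2] Q1=[] Q2=[]
t=2-4: P3@Q0 runs 2, rem=7, quantum used, demote→Q1. Q0=[P1,P2] Q1=[P3] Q2=[]
t=4-5: P1@Q0 runs 1, rem=6, I/O yield, promote→Q0. Q0=[P2,P1] Q1=[P3] Q2=[]
t=5-6: P2@Q0 runs 1, rem=5, I/O yield, promote→Q0. Q0=[P1,P2] Q1=[P3] Q2=[]
t=6-7: P1@Q0 runs 1, rem=5, I/O yield, promote→Q0. Q0=[P2,P1] Q1=[P3] Q2=[]
t=7-8: P2@Q0 runs 1, rem=4, I/O yield, promote→Q0. Q0=[P1,P2] Q1=[P3] Q2=[]
t=8-9: P1@Q0 runs 1, rem=4, I/O yield, promote→Q0. Q0=[P2,P1] Q1=[P3] Q2=[]
t=9-10: P2@Q0 runs 1, rem=3, I/O yield, promote→Q0. Q0=[P1,P2] Q1=[P3] Q2=[]
t=10-11: P1@Q0 runs 1, rem=3, I/O yield, promote→Q0. Q0=[P2,P1] Q1=[P3] Q2=[]
t=11-12: P2@Q0 runs 1, rem=2, I/O yield, promote→Q0. Q0=[P1,P2] Q1=[P3] Q2=[]
t=12-13: P1@Q0 runs 1, rem=2, I/O yield, promote→Q0. Q0=[P2,P1] Q1=[P3] Q2=[]
t=13-14: P2@Q0 runs 1, rem=1, I/O yield, promote→Q0. Q0=[P1,P2] Q1=[P3] Q2=[]
t=14-15: P1@Q0 runs 1, rem=1, I/O yield, promote→Q0. Q0=[P2,P1] Q1=[P3] Q2=[]
t=15-16: P2@Q0 runs 1, rem=0, completes. Q0=[P1] Q1=[P3] Q2=[]
t=16-17: P1@Q0 runs 1, rem=0, completes. Q0=[] Q1=[P3] Q2=[]
t=17-23: P3@Q1 runs 6, rem=1, quantum used, demote→Q2. Q0=[] Q1=[] Q2=[P3]
t=23-24: P3@Q2 runs 1, rem=0, completes. Q0=[] Q1=[] Q2=[]

Answer: 0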